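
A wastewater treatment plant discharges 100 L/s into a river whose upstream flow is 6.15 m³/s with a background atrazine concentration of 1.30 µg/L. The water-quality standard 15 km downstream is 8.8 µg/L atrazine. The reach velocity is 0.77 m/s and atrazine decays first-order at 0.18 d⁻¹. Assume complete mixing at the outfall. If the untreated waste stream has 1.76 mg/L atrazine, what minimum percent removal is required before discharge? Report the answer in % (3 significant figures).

72.0 %

100 L/s = 0.1 m³/s.
1.30 µg/L = 0.0013 mg/L.
8.8 µg/L = 0.0088 mg/L.
Travel time to the compliance point: t = 1.5e+04/0.77 = 1.948e+04 s = 0.2255 d; decay factor exp(−0.18·0.2255) = 0.9602.
So the concentration just after mixing may be at most 0.0088/0.9602 = 0.009164 mg/L.
Mass balance: 0.009164·6.25 = 0.1·Cₑ + 6.15·0.0013.
Cₑ = (0.05728 − 0.007995) / 0.1 = 0.4928 mg/L.
Required removal = 1 − 0.4928/1.76 = 72 %.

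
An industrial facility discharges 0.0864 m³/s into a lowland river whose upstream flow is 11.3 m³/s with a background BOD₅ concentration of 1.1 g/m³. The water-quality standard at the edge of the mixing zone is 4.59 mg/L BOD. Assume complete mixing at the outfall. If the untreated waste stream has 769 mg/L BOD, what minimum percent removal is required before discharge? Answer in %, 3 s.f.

40.0 %

Mass balance: 4.59·11.39 = 0.0864·Cₑ + 11.3·1.1.
Cₑ = (52.26 − 12.43) / 0.0864 = 461 mg/L.
Required removal = 1 − 461/769 = 40.05 %.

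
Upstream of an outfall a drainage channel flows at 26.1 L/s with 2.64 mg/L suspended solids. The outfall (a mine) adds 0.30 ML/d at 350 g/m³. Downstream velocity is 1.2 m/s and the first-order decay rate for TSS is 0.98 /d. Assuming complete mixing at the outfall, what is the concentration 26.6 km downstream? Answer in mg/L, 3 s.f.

33.8 mg/L

0.30 ML/d = 0.003472 m³/s.
26.1 L/s = 0.0261 m³/s.
After complete mixing, C₀ = (0.003472·350 + 0.0261·2.64) / 0.02957 = 43.43 mg/L.
Travel time t = 2.66e+04 m / 1.2 m/s = 2.217e+04 s = 0.2566 d.
C = 43.43·exp(−0.98·0.2566) = 43.43·0.7777 = 33.77 mg/L.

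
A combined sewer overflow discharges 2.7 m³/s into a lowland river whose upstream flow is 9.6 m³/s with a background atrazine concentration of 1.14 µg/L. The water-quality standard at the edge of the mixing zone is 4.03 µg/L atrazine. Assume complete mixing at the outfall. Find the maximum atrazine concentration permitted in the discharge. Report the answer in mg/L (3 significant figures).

0.0143 mg/L

1.14 µg/L = 0.00114 mg/L.
4.03 µg/L = 0.00403 mg/L.
Mass balance: 0.00403·12.3 = 2.7·Cₑ + 9.6·0.00114.
Cₑ = (0.04957 − 0.01094) / 2.7 = 0.01431 mg/L.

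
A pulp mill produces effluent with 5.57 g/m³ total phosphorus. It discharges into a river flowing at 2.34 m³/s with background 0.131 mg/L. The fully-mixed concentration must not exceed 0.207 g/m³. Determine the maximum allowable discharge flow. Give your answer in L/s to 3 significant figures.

33.2 L/s

Mass balance at complete mixing: C_std·(Q_w + Q_r) = Q_w·C_e + Q_r·C_b.
Rearranging, Q_w = Q_r·(C_std − C_b)/(C_e − C_std) = 2.34·(0.207 − 0.131) / (5.57 − 0.207) = 0.03316 m³/s.
= 33.16 L/s.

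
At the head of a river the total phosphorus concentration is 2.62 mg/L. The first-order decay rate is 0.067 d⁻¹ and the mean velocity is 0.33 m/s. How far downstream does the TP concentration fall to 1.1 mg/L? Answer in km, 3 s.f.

369 km

From C = C₀·e^(−kt), t = ln(C₀/C)/k = ln(2.62/1.1)/0.067 = 0.8679/0.067 = 12.95 d.
Distance = v·t = 0.33 m/s × 1.119e+06 s = 3.693e+05 m = 369.3 km.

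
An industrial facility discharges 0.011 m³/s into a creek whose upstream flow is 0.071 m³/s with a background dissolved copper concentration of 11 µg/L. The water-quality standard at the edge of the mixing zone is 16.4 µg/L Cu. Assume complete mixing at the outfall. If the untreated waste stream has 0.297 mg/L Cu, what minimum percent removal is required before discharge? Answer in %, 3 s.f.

11 µg/L = 0.011 mg/L.
16.4 µg/L = 0.0164 mg/L.
Mass balance: 0.0164·0.082 = 0.011·Cₑ + 0.071·0.011.
Cₑ = (0.001345 − 0.000781) / 0.011 = 0.05125 mg/L.
Required removal = 1 − 0.05125/0.297 = 82.74 %.

82.7 %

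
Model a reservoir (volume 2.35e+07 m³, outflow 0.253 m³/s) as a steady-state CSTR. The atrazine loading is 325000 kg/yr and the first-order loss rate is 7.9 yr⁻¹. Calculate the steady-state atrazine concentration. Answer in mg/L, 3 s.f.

Outflow Q = 0.253 m³/s × 3.156e+07 s/yr = 7.984e+06 m³/yr.
Steady-state CSTR mass balance: W = Q·C + k·V·C, so C = W/(Q + kV).
Q + kV = 7.984e+06 + 7.9·2.35e+07 = 1.936e+08 m³/yr.
C = 325000/1.936e+08 = 0.001678 kg/m³ = 1.678 mg/L.

1.68 mg/L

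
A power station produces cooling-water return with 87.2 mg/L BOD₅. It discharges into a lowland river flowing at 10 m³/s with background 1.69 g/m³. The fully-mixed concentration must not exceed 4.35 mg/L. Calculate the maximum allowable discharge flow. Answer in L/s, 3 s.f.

Mass balance at complete mixing: C_std·(Q_w + Q_r) = Q_w·C_e + Q_r·C_b.
Rearranging, Q_w = Q_r·(C_std − C_b)/(C_e − C_std) = 10·(4.35 − 1.69) / (87.2 − 4.35) = 0.3211 m³/s.
= 321.1 L/s.

321 L/s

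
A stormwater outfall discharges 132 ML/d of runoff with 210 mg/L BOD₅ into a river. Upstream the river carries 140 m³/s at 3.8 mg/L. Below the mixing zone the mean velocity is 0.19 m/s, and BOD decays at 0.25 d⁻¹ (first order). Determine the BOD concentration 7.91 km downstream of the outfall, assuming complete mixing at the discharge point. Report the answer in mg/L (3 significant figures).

132 ML/d = 1.528 m³/s.
After complete mixing, C₀ = (1.528·210 + 140·3.8) / 141.5 = 6.026 mg/L.
Travel time t = 7910 m / 0.19 m/s = 4.163e+04 s = 0.4818 d.
C = 6.026·exp(−0.25·0.4818) = 6.026·0.8865 = 5.342 mg/L.

5.34 mg/L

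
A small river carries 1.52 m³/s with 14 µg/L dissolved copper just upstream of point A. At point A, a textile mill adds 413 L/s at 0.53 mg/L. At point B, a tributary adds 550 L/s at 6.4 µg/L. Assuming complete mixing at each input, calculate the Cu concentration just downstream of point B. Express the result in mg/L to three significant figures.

14 µg/L = 0.014 mg/L.
413 L/s = 0.413 m³/s.
After input A: C = (1.52·0.014 + 0.413·0.53) / 1.933 = 0.1242 mg/L.
550 L/s = 0.55 m³/s.
6.4 µg/L = 0.0064 mg/L.
After input B: C = (1.933·0.1242 + 0.55·0.0064) / 2.483 = 0.09814 mg/L.

0.0981 mg/L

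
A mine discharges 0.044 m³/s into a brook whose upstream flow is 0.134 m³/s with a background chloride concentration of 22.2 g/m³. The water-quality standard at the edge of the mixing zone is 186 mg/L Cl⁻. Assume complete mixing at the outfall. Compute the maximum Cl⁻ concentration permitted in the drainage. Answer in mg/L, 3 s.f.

Mass balance: 186·0.178 = 0.044·Cₑ + 0.134·22.2.
Cₑ = (33.11 − 2.975) / 0.044 = 684.8 mg/L.

685 mg/L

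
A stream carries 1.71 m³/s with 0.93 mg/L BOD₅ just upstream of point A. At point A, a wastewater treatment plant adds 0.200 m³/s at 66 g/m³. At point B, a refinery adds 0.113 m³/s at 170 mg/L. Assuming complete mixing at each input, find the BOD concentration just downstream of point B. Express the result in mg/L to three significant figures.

16.8 mg/L

After input A: C = (1.71·0.93 + 0.2·66) / 1.91 = 7.744 mg/L.
After input B: C = (1.91·7.744 + 0.113·170) / 2.023 = 16.81 mg/L.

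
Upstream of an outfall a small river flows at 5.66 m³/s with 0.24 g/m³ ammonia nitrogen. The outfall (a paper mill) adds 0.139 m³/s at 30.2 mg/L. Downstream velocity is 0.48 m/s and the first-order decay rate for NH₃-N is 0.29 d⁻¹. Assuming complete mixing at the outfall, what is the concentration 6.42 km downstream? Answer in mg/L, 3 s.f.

0.916 mg/L

After complete mixing, C₀ = (0.139·30.2 + 5.66·0.24) / 5.799 = 0.9581 mg/L.
Travel time t = 6420 m / 0.48 m/s = 1.338e+04 s = 0.1548 d.
C = 0.9581·exp(−0.29·0.1548) = 0.9581·0.9561 = 0.9161 mg/L.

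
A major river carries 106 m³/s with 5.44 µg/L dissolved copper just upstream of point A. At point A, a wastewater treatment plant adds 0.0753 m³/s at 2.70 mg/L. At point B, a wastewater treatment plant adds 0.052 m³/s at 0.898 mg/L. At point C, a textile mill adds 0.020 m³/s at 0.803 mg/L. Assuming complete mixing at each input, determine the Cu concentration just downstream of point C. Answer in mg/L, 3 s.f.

5.44 µg/L = 0.00544 mg/L.
After input A: C = (106·0.00544 + 0.0753·2.7) / 106.1 = 0.007353 mg/L.
After input B: C = (106.1·0.007353 + 0.052·0.898) / 106.1 = 0.007789 mg/L.
After input C: C = (106.1·0.007789 + 0.02·0.803) / 106.1 = 0.007939 mg/L.

0.00794 mg/L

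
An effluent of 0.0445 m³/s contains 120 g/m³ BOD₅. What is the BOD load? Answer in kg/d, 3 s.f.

461 kg/d

Mass flux = Q·C = 0.0445 m³/s × 120 g/m³ = 5.34 g/s.
= 5.34 g/s × 86.4 = 461.4 kg/d.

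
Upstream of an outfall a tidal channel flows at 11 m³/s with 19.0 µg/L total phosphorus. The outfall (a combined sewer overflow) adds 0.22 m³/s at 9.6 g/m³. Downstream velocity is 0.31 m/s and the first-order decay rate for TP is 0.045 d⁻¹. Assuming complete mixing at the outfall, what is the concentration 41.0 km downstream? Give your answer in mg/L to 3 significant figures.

19.0 µg/L = 0.019 mg/L.
After complete mixing, C₀ = (0.22·9.6 + 11·0.019) / 11.22 = 0.2069 mg/L.
Travel time t = 4.1e+04 m / 0.31 m/s = 1.323e+05 s = 1.531 d.
C = 0.2069·exp(−0.045·1.531) = 0.2069·0.9334 = 0.1931 mg/L.

0.193 mg/L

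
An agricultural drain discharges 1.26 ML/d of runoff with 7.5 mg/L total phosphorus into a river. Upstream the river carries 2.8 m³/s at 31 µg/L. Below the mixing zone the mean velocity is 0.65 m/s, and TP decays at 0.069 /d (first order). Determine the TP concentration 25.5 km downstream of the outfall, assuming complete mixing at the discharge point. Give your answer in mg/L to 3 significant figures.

0.0675 mg/L

1.26 ML/d = 0.01458 m³/s.
31 µg/L = 0.031 mg/L.
After complete mixing, C₀ = (0.01458·7.5 + 2.8·0.031) / 2.815 = 0.0697 mg/L.
Travel time t = 2.55e+04 m / 0.65 m/s = 3.923e+04 s = 0.4541 d.
C = 0.0697·exp(−0.069·0.4541) = 0.0697·0.9692 = 0.06755 mg/L.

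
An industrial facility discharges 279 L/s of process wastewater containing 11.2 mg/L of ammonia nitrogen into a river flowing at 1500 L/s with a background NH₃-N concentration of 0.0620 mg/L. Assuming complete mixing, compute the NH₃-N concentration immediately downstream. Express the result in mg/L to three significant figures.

1.81 mg/L

279 L/s = 0.279 m³/s.
1500 L/s = 1.5 m³/s.
Conservation of mass across the mixing zone: C = (0.279·11.2 + 1.5·0.062) / (0.279 + 1.5) = 3.218/1.779 = 1.809 mg/L.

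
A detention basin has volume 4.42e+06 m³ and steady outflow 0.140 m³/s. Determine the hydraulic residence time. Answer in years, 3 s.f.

Q = 0.140 m³/s × 3.156e+07 s/yr = 4.418e+06 m³/yr.
Hydraulic residence time τ = V/Q = 4.42e+06/4.418e+06 = 1 yr.

1.00 yr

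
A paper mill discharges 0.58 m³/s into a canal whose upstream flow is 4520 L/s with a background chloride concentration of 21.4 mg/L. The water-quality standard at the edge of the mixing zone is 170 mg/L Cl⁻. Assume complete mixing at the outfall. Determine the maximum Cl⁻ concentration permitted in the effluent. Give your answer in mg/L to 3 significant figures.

1330 mg/L

4520 L/s = 4.52 m³/s.
Mass balance: 170·5.1 = 0.58·Cₑ + 4.52·21.4.
Cₑ = (867 − 96.73) / 0.58 = 1328 mg/L.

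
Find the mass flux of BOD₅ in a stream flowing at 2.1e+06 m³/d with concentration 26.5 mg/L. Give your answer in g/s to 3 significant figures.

644 g/s

2.1e+06 m³/d = 24.31 m³/s.
Mass flux = Q·C = 24.31 m³/s × 26.5 g/m³ = 644.1 g/s.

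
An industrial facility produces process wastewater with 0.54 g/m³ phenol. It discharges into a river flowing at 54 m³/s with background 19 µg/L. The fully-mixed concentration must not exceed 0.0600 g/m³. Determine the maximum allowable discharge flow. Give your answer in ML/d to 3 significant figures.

399 ML/d

19 µg/L = 0.019 mg/L.
Mass balance at complete mixing: C_std·(Q_w + Q_r) = Q_w·C_e + Q_r·C_b.
Rearranging, Q_w = Q_r·(C_std − C_b)/(C_e − C_std) = 54·(0.06 − 0.019) / (0.54 − 0.06) = 4.612 m³/s.
= 398.5 ML/d.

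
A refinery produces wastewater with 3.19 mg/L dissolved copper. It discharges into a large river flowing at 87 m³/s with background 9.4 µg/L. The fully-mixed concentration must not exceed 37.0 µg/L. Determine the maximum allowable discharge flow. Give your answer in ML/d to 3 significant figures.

65.8 ML/d

9.4 µg/L = 0.0094 mg/L.
37.0 µg/L = 0.037 mg/L.
Mass balance at complete mixing: C_std·(Q_w + Q_r) = Q_w·C_e + Q_r·C_b.
Rearranging, Q_w = Q_r·(C_std − C_b)/(C_e − C_std) = 87·(0.037 − 0.0094) / (3.19 − 0.037) = 0.7616 m³/s.
= 65.8 ML/d.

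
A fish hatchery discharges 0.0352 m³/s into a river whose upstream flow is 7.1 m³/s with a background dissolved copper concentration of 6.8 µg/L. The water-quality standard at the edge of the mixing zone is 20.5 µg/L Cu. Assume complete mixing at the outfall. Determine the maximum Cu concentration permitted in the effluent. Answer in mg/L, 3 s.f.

6.8 µg/L = 0.0068 mg/L.
20.5 µg/L = 0.0205 mg/L.
Mass balance: 0.0205·7.135 = 0.0352·Cₑ + 7.1·0.0068.
Cₑ = (0.1463 − 0.04828) / 0.0352 = 2.784 mg/L.

2.78 mg/L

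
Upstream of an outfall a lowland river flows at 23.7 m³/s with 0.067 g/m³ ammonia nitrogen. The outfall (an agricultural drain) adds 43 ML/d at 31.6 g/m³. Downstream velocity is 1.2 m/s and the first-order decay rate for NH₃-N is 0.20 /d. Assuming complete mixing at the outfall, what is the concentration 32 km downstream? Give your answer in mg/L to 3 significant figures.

43 ML/d = 0.4977 m³/s.
After complete mixing, C₀ = (0.4977·31.6 + 23.7·0.067) / 24.2 = 0.7156 mg/L.
Travel time t = 3.2e+04 m / 1.2 m/s = 2.667e+04 s = 0.3086 d.
C = 0.7156·exp(−0.20·0.3086) = 0.7156·0.9401 = 0.6727 mg/L.

0.673 mg/L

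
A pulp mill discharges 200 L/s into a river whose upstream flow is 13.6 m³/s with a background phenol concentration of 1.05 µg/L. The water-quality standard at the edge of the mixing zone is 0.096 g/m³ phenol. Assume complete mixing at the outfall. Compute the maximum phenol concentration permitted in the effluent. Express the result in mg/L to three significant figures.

200 L/s = 0.2 m³/s.
1.05 µg/L = 0.00105 mg/L.
Mass balance: 0.096·13.8 = 0.2·Cₑ + 13.6·0.00105.
Cₑ = (1.325 − 0.01428) / 0.2 = 6.553 mg/L.

6.55 mg/L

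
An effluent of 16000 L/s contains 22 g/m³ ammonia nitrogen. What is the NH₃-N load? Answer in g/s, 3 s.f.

352 g/s

16000 L/s = 16 m³/s.
Mass flux = Q·C = 16 m³/s × 22 g/m³ = 352 g/s.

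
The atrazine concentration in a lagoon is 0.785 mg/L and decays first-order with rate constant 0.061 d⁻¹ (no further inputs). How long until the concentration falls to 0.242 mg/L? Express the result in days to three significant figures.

19.3 d

t = ln(C₀/C)/k = ln(0.785/0.242)/0.061 = 1.177/0.061 = 19.29 d.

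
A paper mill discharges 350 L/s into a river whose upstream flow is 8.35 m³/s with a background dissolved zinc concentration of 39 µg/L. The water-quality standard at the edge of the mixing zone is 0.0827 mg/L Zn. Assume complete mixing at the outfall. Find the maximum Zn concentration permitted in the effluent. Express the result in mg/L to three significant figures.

1.13 mg/L

350 L/s = 0.35 m³/s.
39 µg/L = 0.039 mg/L.
Mass balance: 0.0827·8.7 = 0.35·Cₑ + 8.35·0.039.
Cₑ = (0.7195 − 0.3256) / 0.35 = 1.125 mg/L.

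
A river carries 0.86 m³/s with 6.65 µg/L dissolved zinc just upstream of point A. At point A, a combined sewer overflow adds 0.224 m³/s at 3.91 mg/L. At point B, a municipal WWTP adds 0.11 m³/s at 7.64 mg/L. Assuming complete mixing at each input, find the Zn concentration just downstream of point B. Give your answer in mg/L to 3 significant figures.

1.44 mg/L

6.65 µg/L = 0.00665 mg/L.
After input A: C = (0.86·0.00665 + 0.224·3.91) / 1.084 = 0.8132 mg/L.
After input B: C = (1.084·0.8132 + 0.11·7.64) / 1.194 = 1.442 mg/L.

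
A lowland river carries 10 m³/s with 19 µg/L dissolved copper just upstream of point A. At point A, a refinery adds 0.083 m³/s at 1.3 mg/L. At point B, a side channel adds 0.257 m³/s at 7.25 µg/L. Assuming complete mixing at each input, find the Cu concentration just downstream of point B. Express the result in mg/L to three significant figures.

0.0290 mg/L

19 µg/L = 0.019 mg/L.
After input A: C = (10·0.019 + 0.083·1.3) / 10.08 = 0.02954 mg/L.
7.25 µg/L = 0.00725 mg/L.
After input B: C = (10.08·0.02954 + 0.257·0.00725) / 10.34 = 0.02899 mg/L.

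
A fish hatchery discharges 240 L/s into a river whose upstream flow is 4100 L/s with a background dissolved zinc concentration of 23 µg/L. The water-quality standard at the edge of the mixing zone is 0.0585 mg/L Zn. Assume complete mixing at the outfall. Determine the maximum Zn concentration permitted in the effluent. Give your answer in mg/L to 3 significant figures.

240 L/s = 0.24 m³/s.
4100 L/s = 4.1 m³/s.
23 µg/L = 0.023 mg/L.
Mass balance: 0.0585·4.34 = 0.24·Cₑ + 4.1·0.023.
Cₑ = (0.2539 − 0.0943) / 0.24 = 0.665 mg/L.

0.665 mg/L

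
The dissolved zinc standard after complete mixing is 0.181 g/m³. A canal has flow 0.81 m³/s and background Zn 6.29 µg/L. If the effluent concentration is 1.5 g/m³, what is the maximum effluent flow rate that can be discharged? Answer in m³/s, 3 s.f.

0.107 m³/s

6.29 µg/L = 0.00629 mg/L.
Mass balance at complete mixing: C_std·(Q_w + Q_r) = Q_w·C_e + Q_r·C_b.
Rearranging, Q_w = Q_r·(C_std − C_b)/(C_e − C_std) = 0.81·(0.181 − 0.00629) / (1.5 − 0.181) = 0.1073 m³/s.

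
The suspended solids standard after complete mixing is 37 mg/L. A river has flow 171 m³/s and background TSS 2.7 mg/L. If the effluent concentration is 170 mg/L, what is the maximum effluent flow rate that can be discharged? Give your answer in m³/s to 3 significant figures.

Mass balance at complete mixing: C_std·(Q_w + Q_r) = Q_w·C_e + Q_r·C_b.
Rearranging, Q_w = Q_r·(C_std − C_b)/(C_e − C_std) = 171·(37 − 2.7) / (170 − 37) = 44.1 m³/s.

44.1 m³/s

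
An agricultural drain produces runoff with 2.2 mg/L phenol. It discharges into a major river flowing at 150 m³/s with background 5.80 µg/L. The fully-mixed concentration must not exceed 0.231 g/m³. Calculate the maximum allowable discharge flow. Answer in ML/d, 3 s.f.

5.80 µg/L = 0.0058 mg/L.
Mass balance at complete mixing: C_std·(Q_w + Q_r) = Q_w·C_e + Q_r·C_b.
Rearranging, Q_w = Q_r·(C_std − C_b)/(C_e − C_std) = 150·(0.231 − 0.0058) / (2.2 − 0.231) = 17.16 m³/s.
= 1482 ML/d.

1480 ML/d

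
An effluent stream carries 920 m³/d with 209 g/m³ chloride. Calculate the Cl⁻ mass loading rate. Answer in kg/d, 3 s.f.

192 kg/d

920 m³/d = 0.01065 m³/s.
Mass flux = Q·C = 0.01065 m³/s × 209 g/m³ = 2.225 g/s.
= 2.225 g/s × 86.4 = 192.3 kg/d.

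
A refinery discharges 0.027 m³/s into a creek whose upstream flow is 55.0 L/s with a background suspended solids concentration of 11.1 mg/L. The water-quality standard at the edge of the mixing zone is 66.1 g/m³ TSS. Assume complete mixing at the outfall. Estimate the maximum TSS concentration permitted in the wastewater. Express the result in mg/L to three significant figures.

55.0 L/s = 0.055 m³/s.
Mass balance: 66.1·0.082 = 0.027·Cₑ + 0.055·11.1.
Cₑ = (5.42 − 0.6105) / 0.027 = 178.1 mg/L.

178 mg/L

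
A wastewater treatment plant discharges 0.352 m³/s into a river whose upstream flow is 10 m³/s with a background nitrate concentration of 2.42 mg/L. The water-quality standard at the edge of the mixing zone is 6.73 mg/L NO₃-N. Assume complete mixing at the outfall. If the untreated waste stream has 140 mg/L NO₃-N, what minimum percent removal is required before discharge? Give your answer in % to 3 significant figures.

Mass balance: 6.73·10.35 = 0.352·Cₑ + 10·2.42.
Cₑ = (69.67 − 24.2) / 0.352 = 129.2 mg/L.
Required removal = 1 − 129.2/140 = 7.733 %.

7.73 %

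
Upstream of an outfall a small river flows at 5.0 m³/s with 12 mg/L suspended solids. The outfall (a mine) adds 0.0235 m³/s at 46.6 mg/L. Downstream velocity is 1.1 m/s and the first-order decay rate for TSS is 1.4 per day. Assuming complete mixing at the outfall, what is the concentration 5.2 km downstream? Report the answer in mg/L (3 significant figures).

After complete mixing, C₀ = (0.0235·46.6 + 5·12) / 5.024 = 12.16 mg/L.
Travel time t = 5200 m / 1.1 m/s = 4727 s = 0.05471 d.
C = 12.16·exp(−1.4·0.05471) = 12.16·0.9263 = 11.27 mg/L.

11.3 mg/L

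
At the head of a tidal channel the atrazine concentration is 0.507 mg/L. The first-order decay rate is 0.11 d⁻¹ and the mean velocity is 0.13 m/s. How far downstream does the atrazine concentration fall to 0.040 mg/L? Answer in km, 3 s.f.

From C = C₀·e^(−kt), t = ln(C₀/C)/k = ln(0.507/0.040)/0.11 = 2.54/0.11 = 23.09 d.
Distance = v·t = 0.13 m/s × 1.995e+06 s = 2.593e+05 m = 259.3 km.

259 km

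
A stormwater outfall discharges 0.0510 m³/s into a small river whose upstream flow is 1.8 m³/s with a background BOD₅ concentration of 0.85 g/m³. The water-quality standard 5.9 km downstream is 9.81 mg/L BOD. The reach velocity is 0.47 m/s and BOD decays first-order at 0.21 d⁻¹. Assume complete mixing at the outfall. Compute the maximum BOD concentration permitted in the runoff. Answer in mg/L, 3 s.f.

Travel time to the compliance point: t = 5900/0.47 = 1.255e+04 s = 0.1453 d; decay factor exp(−0.21·0.1453) = 0.9699.
So the concentration just after mixing may be at most 9.81/0.9699 = 10.11 mg/L.
Mass balance: 10.11·1.851 = 0.051·Cₑ + 1.8·0.85.
Cₑ = (18.72 − 1.53) / 0.051 = 337.1 mg/L.

337 mg/L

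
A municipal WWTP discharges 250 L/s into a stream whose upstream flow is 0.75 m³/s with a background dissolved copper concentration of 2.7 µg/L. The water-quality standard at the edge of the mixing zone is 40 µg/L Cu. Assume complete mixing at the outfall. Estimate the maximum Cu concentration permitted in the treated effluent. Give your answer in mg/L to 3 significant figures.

250 L/s = 0.25 m³/s.
2.7 µg/L = 0.0027 mg/L.
40 µg/L = 0.04 mg/L.
Mass balance: 0.04·1 = 0.25·Cₑ + 0.75·0.0027.
Cₑ = (0.04 − 0.002025) / 0.25 = 0.1519 mg/L.

0.152 mg/L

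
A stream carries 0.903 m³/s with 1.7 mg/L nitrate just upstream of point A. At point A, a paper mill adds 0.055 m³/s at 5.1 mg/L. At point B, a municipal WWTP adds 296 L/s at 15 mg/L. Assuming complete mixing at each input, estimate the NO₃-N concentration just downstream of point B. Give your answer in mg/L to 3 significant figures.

4.99 mg/L

After input A: C = (0.903·1.7 + 0.055·5.1) / 0.958 = 1.895 mg/L.
296 L/s = 0.296 m³/s.
After input B: C = (0.958·1.895 + 0.296·15) / 1.254 = 4.989 mg/L.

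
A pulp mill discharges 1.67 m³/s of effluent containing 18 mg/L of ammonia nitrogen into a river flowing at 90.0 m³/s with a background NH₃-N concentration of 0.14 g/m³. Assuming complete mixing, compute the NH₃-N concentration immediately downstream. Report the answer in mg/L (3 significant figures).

0.465 mg/L

Flow-weighted mixing gives C = (1.67·18 + 90·0.14) / (1.67 + 90) = 42.66/91.67 = 0.4654 mg/L.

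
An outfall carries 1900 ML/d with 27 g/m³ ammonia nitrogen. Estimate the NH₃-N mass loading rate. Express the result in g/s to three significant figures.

1900 ML/d = 21.99 m³/s.
Mass flux = Q·C = 21.99 m³/s × 27 g/m³ = 593.8 g/s.

594 g/s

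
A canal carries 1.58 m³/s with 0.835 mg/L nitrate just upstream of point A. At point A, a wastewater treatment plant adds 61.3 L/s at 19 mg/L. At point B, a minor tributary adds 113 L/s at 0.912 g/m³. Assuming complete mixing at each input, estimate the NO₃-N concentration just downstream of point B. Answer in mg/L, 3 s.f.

1.47 mg/L

61.3 L/s = 0.0613 m³/s.
After input A: C = (1.58·0.835 + 0.0613·19) / 1.641 = 1.513 mg/L.
113 L/s = 0.113 m³/s.
After input B: C = (1.641·1.513 + 0.113·0.912) / 1.754 = 1.475 mg/L.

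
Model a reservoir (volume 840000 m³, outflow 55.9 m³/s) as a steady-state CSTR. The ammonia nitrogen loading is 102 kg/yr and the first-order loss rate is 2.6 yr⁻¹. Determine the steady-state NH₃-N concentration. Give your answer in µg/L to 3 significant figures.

Outflow Q = 55.9 m³/s × 3.156e+07 s/yr = 1.764e+09 m³/yr.
Steady-state CSTR mass balance: W = Q·C + k·V·C, so C = W/(Q + kV).
Q + kV = 1.764e+09 + 2.6·840000 = 1.766e+09 m³/yr.
C = 102/1.766e+09 = 5.775e-08 kg/m³ = 5.775e-05 mg/L = 0.05775 µg/L.

0.0577 µg/L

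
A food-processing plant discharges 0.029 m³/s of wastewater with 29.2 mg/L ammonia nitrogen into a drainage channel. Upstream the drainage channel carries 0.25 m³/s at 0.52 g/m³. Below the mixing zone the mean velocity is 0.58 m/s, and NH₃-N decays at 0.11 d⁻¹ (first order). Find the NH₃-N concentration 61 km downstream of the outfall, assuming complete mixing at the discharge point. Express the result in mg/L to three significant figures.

3.06 mg/L

After complete mixing, C₀ = (0.029·29.2 + 0.25·0.52) / 0.279 = 3.501 mg/L.
Travel time t = 6.1e+04 m / 0.58 m/s = 1.052e+05 s = 1.217 d.
C = 3.501·exp(−0.11·1.217) = 3.501·0.8747 = 3.062 mg/L.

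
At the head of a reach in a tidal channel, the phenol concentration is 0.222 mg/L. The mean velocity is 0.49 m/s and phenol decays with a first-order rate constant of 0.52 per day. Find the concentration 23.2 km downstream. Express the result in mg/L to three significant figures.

Travel time t = 23.2 km / 0.49 m/s = 2.32e+04/0.49 = 4.735e+04 s = 0.548 d.
First-order decay: C = 0.222·exp(−0.52·0.548) = 0.222·0.752 = 0.167 mg/L.

0.167 mg/L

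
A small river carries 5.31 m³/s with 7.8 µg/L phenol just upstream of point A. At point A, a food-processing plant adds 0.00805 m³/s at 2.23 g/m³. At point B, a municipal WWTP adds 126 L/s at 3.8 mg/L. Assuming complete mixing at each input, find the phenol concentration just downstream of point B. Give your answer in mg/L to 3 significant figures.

7.8 µg/L = 0.0078 mg/L.
After input A: C = (5.31·0.0078 + 0.00805·2.23) / 5.318 = 0.01116 mg/L.
126 L/s = 0.126 m³/s.
After input B: C = (5.318·0.01116 + 0.126·3.8) / 5.444 = 0.09885 mg/L.

0.0989 mg/L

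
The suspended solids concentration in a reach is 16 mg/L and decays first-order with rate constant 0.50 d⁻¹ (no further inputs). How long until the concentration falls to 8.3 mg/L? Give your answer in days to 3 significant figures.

1.31 d

t = ln(C₀/C)/k = ln(16/8.3)/0.50 = 0.6563/0.50 = 1.313 d.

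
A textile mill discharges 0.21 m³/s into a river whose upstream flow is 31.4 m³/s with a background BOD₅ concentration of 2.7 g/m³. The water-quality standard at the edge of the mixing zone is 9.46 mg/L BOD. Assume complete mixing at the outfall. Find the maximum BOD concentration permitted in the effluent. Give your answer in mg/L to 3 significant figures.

Mass balance: 9.46·31.61 = 0.21·Cₑ + 31.4·2.7.
Cₑ = (299 − 84.78) / 0.21 = 1020 mg/L.

1020 mg/L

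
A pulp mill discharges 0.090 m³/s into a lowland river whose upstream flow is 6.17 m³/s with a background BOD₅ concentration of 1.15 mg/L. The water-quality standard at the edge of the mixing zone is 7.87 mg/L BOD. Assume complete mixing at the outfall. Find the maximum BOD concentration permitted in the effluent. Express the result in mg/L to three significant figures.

Mass balance: 7.87·6.26 = 0.09·Cₑ + 6.17·1.15.
Cₑ = (49.27 − 7.095) / 0.09 = 468.6 mg/L.

469 mg/L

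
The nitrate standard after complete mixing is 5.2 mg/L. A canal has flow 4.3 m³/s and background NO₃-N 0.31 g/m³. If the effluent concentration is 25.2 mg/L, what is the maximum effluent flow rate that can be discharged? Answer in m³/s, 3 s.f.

Mass balance at complete mixing: C_std·(Q_w + Q_r) = Q_w·C_e + Q_r·C_b.
Rearranging, Q_w = Q_r·(C_std − C_b)/(C_e − C_std) = 4.3·(5.2 − 0.31) / (25.2 − 5.2) = 1.051 m³/s.

1.05 m³/s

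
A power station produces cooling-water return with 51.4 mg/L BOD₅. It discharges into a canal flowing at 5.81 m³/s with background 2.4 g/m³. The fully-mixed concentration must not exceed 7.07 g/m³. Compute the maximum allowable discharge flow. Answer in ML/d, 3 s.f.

52.9 ML/d

Mass balance at complete mixing: C_std·(Q_w + Q_r) = Q_w·C_e + Q_r·C_b.
Rearranging, Q_w = Q_r·(C_std − C_b)/(C_e − C_std) = 5.81·(7.07 − 2.4) / (51.4 − 7.07) = 0.6121 m³/s.
= 52.88 ML/d.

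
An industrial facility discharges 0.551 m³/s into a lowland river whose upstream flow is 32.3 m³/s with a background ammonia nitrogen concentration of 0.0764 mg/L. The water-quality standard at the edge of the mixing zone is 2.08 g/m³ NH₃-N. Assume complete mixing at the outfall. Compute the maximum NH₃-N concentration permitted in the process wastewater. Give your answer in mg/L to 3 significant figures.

Mass balance: 2.08·32.85 = 0.551·Cₑ + 32.3·0.0764.
Cₑ = (68.33 − 2.468) / 0.551 = 119.5 mg/L.

120 mg/L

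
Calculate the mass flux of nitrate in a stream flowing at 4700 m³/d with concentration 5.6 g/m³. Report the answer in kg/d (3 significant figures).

26.3 kg/d

4700 m³/d = 0.0544 m³/s.
Mass flux = Q·C = 0.0544 m³/s × 5.6 g/m³ = 0.3046 g/s.
= 0.3046 g/s × 86.4 = 26.32 kg/d.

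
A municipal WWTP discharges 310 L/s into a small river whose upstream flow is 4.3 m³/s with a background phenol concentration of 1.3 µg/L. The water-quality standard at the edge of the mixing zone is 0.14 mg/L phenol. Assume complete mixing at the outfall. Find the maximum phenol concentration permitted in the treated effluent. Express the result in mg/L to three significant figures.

2.06 mg/L

310 L/s = 0.31 m³/s.
1.3 µg/L = 0.0013 mg/L.
Mass balance: 0.14·4.61 = 0.31·Cₑ + 4.3·0.0013.
Cₑ = (0.6454 − 0.00559) / 0.31 = 2.064 mg/L.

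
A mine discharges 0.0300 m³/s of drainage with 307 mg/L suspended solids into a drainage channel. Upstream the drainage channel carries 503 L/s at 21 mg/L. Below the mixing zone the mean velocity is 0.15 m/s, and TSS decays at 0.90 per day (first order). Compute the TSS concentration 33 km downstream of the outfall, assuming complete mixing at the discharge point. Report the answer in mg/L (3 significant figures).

503 L/s = 0.503 m³/s.
After complete mixing, C₀ = (0.03·307 + 0.503·21) / 0.533 = 37.1 mg/L.
Travel time t = 3.3e+04 m / 0.15 m/s = 2.2e+05 s = 2.546 d.
C = 37.1·exp(−0.90·2.546) = 37.1·0.1011 = 3.75 mg/L.

3.75 mg/L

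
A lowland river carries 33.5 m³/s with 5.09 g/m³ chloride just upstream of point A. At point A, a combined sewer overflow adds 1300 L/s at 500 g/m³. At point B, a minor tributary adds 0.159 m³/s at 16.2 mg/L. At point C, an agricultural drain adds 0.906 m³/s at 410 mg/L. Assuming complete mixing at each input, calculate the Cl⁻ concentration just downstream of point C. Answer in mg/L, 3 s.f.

1300 L/s = 1.3 m³/s.
After input A: C = (33.5·5.09 + 1.3·500) / 34.8 = 23.58 mg/L.
After input B: C = (34.8·23.58 + 0.159·16.2) / 34.96 = 23.54 mg/L.
After input C: C = (34.96·23.54 + 0.906·410) / 35.86 = 33.31 mg/L.

33.3 mg/L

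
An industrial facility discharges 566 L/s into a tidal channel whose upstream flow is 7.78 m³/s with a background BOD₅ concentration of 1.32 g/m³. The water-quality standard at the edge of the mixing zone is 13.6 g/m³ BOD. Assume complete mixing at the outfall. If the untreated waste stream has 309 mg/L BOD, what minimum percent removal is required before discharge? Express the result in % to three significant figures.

566 L/s = 0.566 m³/s.
Mass balance: 13.6·8.346 = 0.566·Cₑ + 7.78·1.32.
Cₑ = (113.5 − 10.27) / 0.566 = 182.4 mg/L.
Required removal = 1 − 182.4/309 = 40.97 %.

41.0 %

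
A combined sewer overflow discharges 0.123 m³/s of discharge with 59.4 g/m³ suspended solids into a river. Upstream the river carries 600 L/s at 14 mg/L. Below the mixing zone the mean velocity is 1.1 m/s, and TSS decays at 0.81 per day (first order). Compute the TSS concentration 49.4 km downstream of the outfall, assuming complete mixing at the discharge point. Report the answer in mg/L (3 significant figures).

14.3 mg/L

600 L/s = 0.6 m³/s.
After complete mixing, C₀ = (0.123·59.4 + 0.6·14) / 0.723 = 21.72 mg/L.
Travel time t = 4.94e+04 m / 1.1 m/s = 4.491e+04 s = 0.5198 d.
C = 21.72·exp(−0.81·0.5198) = 21.72·0.6564 = 14.26 mg/L.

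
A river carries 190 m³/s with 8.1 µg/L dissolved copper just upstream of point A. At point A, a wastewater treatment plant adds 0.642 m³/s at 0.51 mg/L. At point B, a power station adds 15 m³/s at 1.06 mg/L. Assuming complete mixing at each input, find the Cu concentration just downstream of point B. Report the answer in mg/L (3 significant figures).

0.0864 mg/L

8.1 µg/L = 0.0081 mg/L.
After input A: C = (190·0.0081 + 0.642·0.51) / 190.6 = 0.00979 mg/L.
After input B: C = (190.6·0.00979 + 15·1.06) / 205.6 = 0.08639 mg/L.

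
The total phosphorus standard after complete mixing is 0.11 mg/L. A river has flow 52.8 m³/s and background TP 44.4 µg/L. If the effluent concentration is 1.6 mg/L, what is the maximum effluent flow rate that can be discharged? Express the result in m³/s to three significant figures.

44.4 µg/L = 0.0444 mg/L.
Mass balance at complete mixing: C_std·(Q_w + Q_r) = Q_w·C_e + Q_r·C_b.
Rearranging, Q_w = Q_r·(C_std − C_b)/(C_e − C_std) = 52.8·(0.11 − 0.0444) / (1.6 − 0.11) = 2.325 m³/s.

2.32 m³/s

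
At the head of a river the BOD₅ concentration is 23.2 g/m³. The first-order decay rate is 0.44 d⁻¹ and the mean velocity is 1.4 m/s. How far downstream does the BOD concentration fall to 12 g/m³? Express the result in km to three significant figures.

181 km

From C = C₀·e^(−kt), t = ln(C₀/C)/k = ln(23.2/12)/0.44 = 0.6592/0.44 = 1.498 d.
Distance = v·t = 1.4 m/s × 1.295e+05 s = 1.812e+05 m = 181.2 km.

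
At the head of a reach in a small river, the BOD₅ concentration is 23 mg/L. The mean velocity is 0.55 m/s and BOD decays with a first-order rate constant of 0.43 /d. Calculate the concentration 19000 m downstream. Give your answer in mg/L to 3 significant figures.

19.4 mg/L

Travel time t = 19000 m / 0.55 m/s = 1.9e+04/0.55 = 3.455e+04 s = 0.3998 d.
First-order decay: C = 23·exp(−0.43·0.3998) = 23·0.842 = 19.37 mg/L.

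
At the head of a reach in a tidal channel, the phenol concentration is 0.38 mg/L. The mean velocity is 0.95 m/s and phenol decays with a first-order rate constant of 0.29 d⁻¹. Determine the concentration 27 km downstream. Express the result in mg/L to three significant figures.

0.345 mg/L

Travel time t = 27 km / 0.95 m/s = 2.7e+04/0.95 = 2.842e+04 s = 0.3289 d.
First-order decay: C = 0.38·exp(−0.29·0.3289) = 0.38·0.909 = 0.3454 mg/L.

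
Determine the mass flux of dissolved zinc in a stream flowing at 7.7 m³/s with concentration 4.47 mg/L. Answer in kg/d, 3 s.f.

2970 kg/d

Mass flux = Q·C = 7.7 m³/s × 4.47 g/m³ = 34.42 g/s.
= 34.42 g/s × 86.4 = 2974 kg/d.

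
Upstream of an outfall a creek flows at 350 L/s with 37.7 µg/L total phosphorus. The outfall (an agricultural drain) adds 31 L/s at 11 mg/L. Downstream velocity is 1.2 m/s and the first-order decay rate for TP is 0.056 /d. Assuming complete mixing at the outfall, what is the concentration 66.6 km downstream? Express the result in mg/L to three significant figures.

31 L/s = 0.031 m³/s.
350 L/s = 0.35 m³/s.
37.7 µg/L = 0.0377 mg/L.
After complete mixing, C₀ = (0.031·11 + 0.35·0.0377) / 0.381 = 0.9296 mg/L.
Travel time t = 6.66e+04 m / 1.2 m/s = 5.55e+04 s = 0.6424 d.
C = 0.9296·exp(−0.056·0.6424) = 0.9296·0.9647 = 0.8968 mg/L.

0.897 mg/L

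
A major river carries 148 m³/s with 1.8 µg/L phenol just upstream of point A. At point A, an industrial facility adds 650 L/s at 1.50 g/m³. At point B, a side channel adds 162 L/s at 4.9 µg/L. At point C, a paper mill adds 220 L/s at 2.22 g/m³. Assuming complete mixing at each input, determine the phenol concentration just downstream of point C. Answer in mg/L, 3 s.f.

1.8 µg/L = 0.0018 mg/L.
650 L/s = 0.65 m³/s.
After input A: C = (148·0.0018 + 0.65·1.5) / 148.7 = 0.008351 mg/L.
162 L/s = 0.162 m³/s.
4.9 µg/L = 0.0049 mg/L.
After input B: C = (148.7·0.008351 + 0.162·0.0049) / 148.8 = 0.008347 mg/L.
220 L/s = 0.22 m³/s.
After input C: C = (148.8·0.008347 + 0.22·2.22) / 149 = 0.01161 mg/L.

0.0116 mg/L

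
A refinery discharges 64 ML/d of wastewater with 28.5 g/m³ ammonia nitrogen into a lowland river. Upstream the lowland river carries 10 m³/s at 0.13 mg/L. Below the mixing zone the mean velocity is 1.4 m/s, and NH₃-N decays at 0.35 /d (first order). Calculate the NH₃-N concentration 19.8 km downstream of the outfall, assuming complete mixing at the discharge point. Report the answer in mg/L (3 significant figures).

1.97 mg/L

64 ML/d = 0.7407 m³/s.
After complete mixing, C₀ = (0.7407·28.5 + 10·0.13) / 10.74 = 2.087 mg/L.
Travel time t = 1.98e+04 m / 1.4 m/s = 1.414e+04 s = 0.1637 d.
C = 2.087·exp(−0.35·0.1637) = 2.087·0.9443 = 1.97 mg/L.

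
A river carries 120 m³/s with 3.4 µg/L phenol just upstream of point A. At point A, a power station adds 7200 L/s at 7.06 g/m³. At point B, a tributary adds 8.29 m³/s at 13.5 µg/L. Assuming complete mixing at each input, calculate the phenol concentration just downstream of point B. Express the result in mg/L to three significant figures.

0.379 mg/L

3.4 µg/L = 0.0034 mg/L.
7200 L/s = 7.2 m³/s.
After input A: C = (120·0.0034 + 7.2·7.06) / 127.2 = 0.4028 mg/L.
13.5 µg/L = 0.0135 mg/L.
After input B: C = (127.2·0.4028 + 8.29·0.0135) / 135.5 = 0.379 mg/L.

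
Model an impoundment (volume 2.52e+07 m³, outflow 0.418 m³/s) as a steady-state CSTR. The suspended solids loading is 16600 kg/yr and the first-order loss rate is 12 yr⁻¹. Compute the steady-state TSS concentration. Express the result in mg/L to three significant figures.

0.0526 mg/L

Outflow Q = 0.418 m³/s × 3.156e+07 s/yr = 1.319e+07 m³/yr.
Steady-state CSTR mass balance: W = Q·C + k·V·C, so C = W/(Q + kV).
Q + kV = 1.319e+07 + 12·2.52e+07 = 3.156e+08 m³/yr.
C = 16600/3.156e+08 = 5.26e-05 kg/m³ = 0.0526 mg/L.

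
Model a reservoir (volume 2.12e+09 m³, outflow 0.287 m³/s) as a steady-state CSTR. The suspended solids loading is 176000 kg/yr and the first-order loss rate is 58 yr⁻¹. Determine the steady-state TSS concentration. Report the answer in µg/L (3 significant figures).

1.43 µg/L

Outflow Q = 0.287 m³/s × 3.156e+07 s/yr = 9.057e+06 m³/yr.
Steady-state CSTR mass balance: W = Q·C + k·V·C, so C = W/(Q + kV).
Q + kV = 9.057e+06 + 58·2.12e+09 = 1.23e+11 m³/yr.
C = 176000/1.23e+11 = 1.431e-06 kg/m³ = 0.001431 mg/L = 1.431 µg/L.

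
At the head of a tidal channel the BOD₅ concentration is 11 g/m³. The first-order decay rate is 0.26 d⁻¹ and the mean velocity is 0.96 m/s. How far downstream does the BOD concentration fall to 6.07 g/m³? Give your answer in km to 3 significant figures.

190 km

From C = C₀·e^(−kt), t = ln(C₀/C)/k = ln(11/6.07)/0.26 = 0.5945/0.26 = 2.287 d.
Distance = v·t = 0.96 m/s × 1.976e+05 s = 1.897e+05 m = 189.7 km.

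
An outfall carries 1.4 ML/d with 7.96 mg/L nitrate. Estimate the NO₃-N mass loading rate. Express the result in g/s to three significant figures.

0.129 g/s

1.4 ML/d = 0.0162 m³/s.
Mass flux = Q·C = 0.0162 m³/s × 7.96 g/m³ = 0.129 g/s.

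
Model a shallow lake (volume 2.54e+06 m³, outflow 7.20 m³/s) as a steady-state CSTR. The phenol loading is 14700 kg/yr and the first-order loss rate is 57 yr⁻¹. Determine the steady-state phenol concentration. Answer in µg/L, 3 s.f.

Outflow Q = 7.20 m³/s × 3.156e+07 s/yr = 2.272e+08 m³/yr.
Steady-state CSTR mass balance: W = Q·C + k·V·C, so C = W/(Q + kV).
Q + kV = 2.272e+08 + 57·2.54e+06 = 3.72e+08 m³/yr.
C = 14700/3.72e+08 = 3.952e-05 kg/m³ = 0.03952 mg/L = 39.52 µg/L.

39.5 µg/L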